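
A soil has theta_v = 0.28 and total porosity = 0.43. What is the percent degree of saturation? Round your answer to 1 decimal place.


Step 1: S = 100 * theta_v / n
Step 2: S = 100 * 0.28 / 0.43
Step 3: S = 65.1%

65.1


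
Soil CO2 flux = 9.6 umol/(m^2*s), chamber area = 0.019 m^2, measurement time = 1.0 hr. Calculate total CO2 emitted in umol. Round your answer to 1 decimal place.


Step 1: Convert time to seconds: 1.0 hr * 3600 = 3600.0 s
Step 2: Total = flux * area * time_s
Step 3: Total = 9.6 * 0.019 * 3600.0
Step 4: Total = 656.6 umol

656.6


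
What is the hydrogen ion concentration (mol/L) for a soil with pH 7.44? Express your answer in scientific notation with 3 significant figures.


Step 1: [H+] = 10^(-pH)
Step 2: [H+] = 10^(-7.44)
Step 3: [H+] = 3.63e-08 mol/L

3.63e-08


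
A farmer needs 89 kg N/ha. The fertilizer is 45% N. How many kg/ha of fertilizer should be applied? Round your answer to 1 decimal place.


Step 1: Fertilizer rate = target N / (N content / 100)
Step 2: Rate = 89 / (45 / 100)
Step 3: Rate = 89 / 0.45
Step 4: Rate = 197.8 kg/ha

197.8


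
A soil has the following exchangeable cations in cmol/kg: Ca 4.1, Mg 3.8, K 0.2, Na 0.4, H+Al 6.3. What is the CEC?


Step 1: CEC = Ca + Mg + K + Na + (H+Al)
Step 2: CEC = 4.1 + 3.8 + 0.2 + 0.4 + 6.3
Step 3: CEC = 14.8 cmol/kg

14.8


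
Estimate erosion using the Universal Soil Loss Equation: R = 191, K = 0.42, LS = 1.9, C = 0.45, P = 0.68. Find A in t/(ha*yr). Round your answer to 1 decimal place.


Step 1: A = R * K * LS * C * P
Step 2: R * K = 191 * 0.42 = 80.22
Step 3: (R*K) * LS = 80.22 * 1.9 = 152.418
Step 4: * C * P = 152.418 * 0.45 * 0.68 = 46.6
Step 5: A = 46.6 t/(ha*yr)

46.6


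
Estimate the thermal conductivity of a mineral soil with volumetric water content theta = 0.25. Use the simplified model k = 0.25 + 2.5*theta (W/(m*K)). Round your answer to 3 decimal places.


Step 1: k = 0.25 + 2.5 * theta
Step 2: k = 0.25 + 2.5 * 0.25
Step 3: k = 0.25 + 0.625
Step 4: k = 0.875 W/(m*K)

0.875


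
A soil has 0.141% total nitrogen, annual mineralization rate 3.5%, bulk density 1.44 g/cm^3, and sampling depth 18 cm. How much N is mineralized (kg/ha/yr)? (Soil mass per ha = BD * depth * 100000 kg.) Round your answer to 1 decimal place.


Step 1: Soil mass per ha = BD * depth * 100000 = 1.44 * 18 * 100000 = 2592000 kg
Step 2: Total N pool = soil mass * N%/100 = 2592000 * 0.141/100 = 3654.72 kg/ha
Step 3: N mineralized = N pool * rate%/100 = 3654.72 * 3.5/100 = 127.9 kg/ha/yr

127.9


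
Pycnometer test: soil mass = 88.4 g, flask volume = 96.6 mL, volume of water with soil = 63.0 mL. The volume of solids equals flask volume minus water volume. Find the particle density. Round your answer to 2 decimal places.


Step 1: Volume of solids = flask volume - water volume with soil
Step 2: V_solids = 96.6 - 63.0 = 33.6 mL
Step 3: Particle density = mass / V_solids = 88.4 / 33.6 = 2.63 g/cm^3

2.63


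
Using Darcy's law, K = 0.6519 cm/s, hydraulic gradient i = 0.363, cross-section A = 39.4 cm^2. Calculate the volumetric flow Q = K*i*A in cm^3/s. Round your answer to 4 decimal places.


Step 1: Apply Darcy's law: Q = K * i * A
Step 2: Q = 0.6519 * 0.363 * 39.4
Step 3: Q = 9.3236 cm^3/s

9.3236


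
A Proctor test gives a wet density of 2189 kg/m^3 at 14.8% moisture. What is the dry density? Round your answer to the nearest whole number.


Step 1: Dry density = wet density / (1 + w/100)
Step 2: Dry density = 2189 / (1 + 14.8/100)
Step 3: Dry density = 2189 / 1.148
Step 4: Dry density = 1907 kg/m^3

1907


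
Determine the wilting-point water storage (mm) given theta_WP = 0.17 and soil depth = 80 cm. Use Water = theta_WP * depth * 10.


Step 1: Water (mm) = theta_WP * depth * 10
Step 2: Water = 0.17 * 80 * 10
Step 3: Water = 136.0 mm

136.0


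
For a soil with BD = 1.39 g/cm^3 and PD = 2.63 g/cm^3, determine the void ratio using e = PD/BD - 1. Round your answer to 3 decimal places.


Step 1: e = PD / BD - 1
Step 2: e = 2.63 / 1.39 - 1
Step 3: e = 1.89209 - 1
Step 4: e = 0.892

0.892


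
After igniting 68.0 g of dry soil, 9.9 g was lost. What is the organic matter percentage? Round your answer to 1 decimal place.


Step 1: OM% = 100 * LOI / sample mass
Step 2: OM = 100 * 9.9 / 68.0
Step 3: OM = 14.6%

14.6


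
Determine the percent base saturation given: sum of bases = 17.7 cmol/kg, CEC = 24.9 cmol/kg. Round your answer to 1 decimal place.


Step 1: BS = 100 * (sum of bases) / CEC
Step 2: BS = 100 * 17.7 / 24.9
Step 3: BS = 71.1%

71.1


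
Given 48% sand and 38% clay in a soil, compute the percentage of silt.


Step 1: sand + silt + clay = 100%
Step 2: silt = 100 - sand - clay
Step 3: silt = 100 - 48 - 38
Step 4: silt = 14%

14


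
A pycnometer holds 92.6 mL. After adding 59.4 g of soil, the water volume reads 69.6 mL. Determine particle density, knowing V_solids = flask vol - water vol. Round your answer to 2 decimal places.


Step 1: Volume of solids = flask volume - water volume with soil
Step 2: V_solids = 92.6 - 69.6 = 23.0 mL
Step 3: Particle density = mass / V_solids = 59.4 / 23.0 = 2.58 g/cm^3

2.58


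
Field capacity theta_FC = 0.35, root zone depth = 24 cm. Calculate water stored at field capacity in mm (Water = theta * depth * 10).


Step 1: Water (mm) = theta_FC * depth (cm) * 10
Step 2: Water = 0.35 * 24 * 10
Step 3: Water = 84.0 mm

84.0


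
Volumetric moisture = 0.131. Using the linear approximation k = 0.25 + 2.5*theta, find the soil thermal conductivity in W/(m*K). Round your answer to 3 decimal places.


Step 1: k = 0.25 + 2.5 * theta
Step 2: k = 0.25 + 2.5 * 0.131
Step 3: k = 0.25 + 0.328
Step 4: k = 0.578 W/(m*K)

0.578


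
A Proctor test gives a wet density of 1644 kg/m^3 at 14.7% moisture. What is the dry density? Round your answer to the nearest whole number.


Step 1: Dry density = wet density / (1 + w/100)
Step 2: Dry density = 1644 / (1 + 14.7/100)
Step 3: Dry density = 1644 / 1.147
Step 4: Dry density = 1433 kg/m^3

1433


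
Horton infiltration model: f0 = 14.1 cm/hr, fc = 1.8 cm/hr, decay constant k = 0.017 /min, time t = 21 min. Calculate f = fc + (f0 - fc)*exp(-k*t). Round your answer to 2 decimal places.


Step 1: f = fc + (f0 - fc) * exp(-k * t)
Step 2: exp(-0.017 * 21) = 0.699772
Step 3: f = 1.8 + (14.1 - 1.8) * 0.699772
Step 4: f = 1.8 + 12.3 * 0.699772
Step 5: f = 10.41 cm/hr

10.41


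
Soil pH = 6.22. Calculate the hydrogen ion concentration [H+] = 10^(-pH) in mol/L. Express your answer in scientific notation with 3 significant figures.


Step 1: [H+] = 10^(-pH)
Step 2: [H+] = 10^(-6.22)
Step 3: [H+] = 6.03e-07 mol/L

6.03e-07


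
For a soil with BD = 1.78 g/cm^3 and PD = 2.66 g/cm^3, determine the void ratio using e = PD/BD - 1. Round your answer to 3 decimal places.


Step 1: e = PD / BD - 1
Step 2: e = 2.66 / 1.78 - 1
Step 3: e = 1.49438 - 1
Step 4: e = 0.494

0.494


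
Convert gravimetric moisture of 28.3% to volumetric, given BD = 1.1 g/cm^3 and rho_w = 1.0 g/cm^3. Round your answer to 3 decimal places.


Step 1: theta = (w / 100) * BD / rho_w
Step 2: theta = (28.3 / 100) * 1.1 / 1.0
Step 3: theta = 0.283 * 1.1
Step 4: theta = 0.311

0.311


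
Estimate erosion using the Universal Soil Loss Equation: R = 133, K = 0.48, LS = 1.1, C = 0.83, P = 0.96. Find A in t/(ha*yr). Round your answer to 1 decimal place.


Step 1: A = R * K * LS * C * P
Step 2: R * K = 133 * 0.48 = 63.84
Step 3: (R*K) * LS = 63.84 * 1.1 = 70.224
Step 4: * C * P = 70.224 * 0.83 * 0.96 = 56.0
Step 5: A = 56.0 t/(ha*yr)

56.0


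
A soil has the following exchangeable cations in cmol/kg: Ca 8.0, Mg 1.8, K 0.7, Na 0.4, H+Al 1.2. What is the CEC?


Step 1: CEC = Ca + Mg + K + Na + (H+Al)
Step 2: CEC = 8.0 + 1.8 + 0.7 + 0.4 + 1.2
Step 3: CEC = 12.1 cmol/kg

12.1


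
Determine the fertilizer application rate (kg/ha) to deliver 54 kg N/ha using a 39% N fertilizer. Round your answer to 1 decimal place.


Step 1: Fertilizer rate = target N / (N content / 100)
Step 2: Rate = 54 / (39 / 100)
Step 3: Rate = 54 / 0.39
Step 4: Rate = 138.5 kg/ha

138.5


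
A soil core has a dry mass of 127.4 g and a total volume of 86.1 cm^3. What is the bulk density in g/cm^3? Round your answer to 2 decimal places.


Step 1: Identify the formula: BD = dry mass / volume
Step 2: Substitute values: BD = 127.4 / 86.1
Step 3: BD = 1.48 g/cm^3

1.48


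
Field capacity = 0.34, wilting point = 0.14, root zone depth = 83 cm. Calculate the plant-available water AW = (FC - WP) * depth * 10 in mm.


Step 1: Available water = (FC - WP) * depth * 10
Step 2: AW = (0.34 - 0.14) * 83 * 10
Step 3: AW = 0.2 * 83 * 10
Step 4: AW = 166.0 mm

166.0


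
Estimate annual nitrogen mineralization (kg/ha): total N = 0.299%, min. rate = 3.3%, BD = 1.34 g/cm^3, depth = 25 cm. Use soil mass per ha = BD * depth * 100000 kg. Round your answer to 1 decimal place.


Step 1: Soil mass per ha = BD * depth * 100000 = 1.34 * 25 * 100000 = 3350000 kg
Step 2: Total N pool = soil mass * N%/100 = 3350000 * 0.299/100 = 10016.5 kg/ha
Step 3: N mineralized = N pool * rate%/100 = 10016.5 * 3.3/100 = 330.5 kg/ha/yr

330.5


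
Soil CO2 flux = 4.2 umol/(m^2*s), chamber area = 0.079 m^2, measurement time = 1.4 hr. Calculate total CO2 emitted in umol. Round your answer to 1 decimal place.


Step 1: Convert time to seconds: 1.4 hr * 3600 = 5040.0 s
Step 2: Total = flux * area * time_s
Step 3: Total = 4.2 * 0.079 * 5040.0
Step 4: Total = 1672.3 umol

1672.3


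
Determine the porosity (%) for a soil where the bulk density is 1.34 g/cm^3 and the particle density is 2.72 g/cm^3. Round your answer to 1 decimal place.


Step 1: Formula: n = 100 * (1 - BD / PD)
Step 2: n = 100 * (1 - 1.34 / 2.72)
Step 3: n = 100 * (1 - 0.49265)
Step 4: n = 50.7%

50.7


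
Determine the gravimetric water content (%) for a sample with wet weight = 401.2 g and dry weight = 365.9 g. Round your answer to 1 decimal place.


Step 1: Water mass = wet - dry = 401.2 - 365.9 = 35.3 g
Step 2: w = 100 * water mass / dry mass
Step 3: w = 100 * 35.3 / 365.9 = 9.6%

9.6


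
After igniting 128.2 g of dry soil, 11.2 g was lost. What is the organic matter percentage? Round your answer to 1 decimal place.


Step 1: OM% = 100 * LOI / sample mass
Step 2: OM = 100 * 11.2 / 128.2
Step 3: OM = 8.7%

8.7


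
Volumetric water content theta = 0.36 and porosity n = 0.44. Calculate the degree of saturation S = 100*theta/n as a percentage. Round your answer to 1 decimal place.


Step 1: S = 100 * theta_v / n
Step 2: S = 100 * 0.36 / 0.44
Step 3: S = 81.8%

81.8


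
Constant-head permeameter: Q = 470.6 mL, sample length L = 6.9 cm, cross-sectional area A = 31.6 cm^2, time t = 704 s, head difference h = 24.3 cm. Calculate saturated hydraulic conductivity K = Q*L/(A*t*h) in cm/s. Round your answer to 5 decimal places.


Step 1: K = Q * L / (A * t * h)
Step 2: Numerator = 470.6 * 6.9 = 3247.14
Step 3: Denominator = 31.6 * 704 * 24.3 = 540587.52
Step 4: K = 3247.14 / 540587.52 = 0.00601 cm/s

0.00601


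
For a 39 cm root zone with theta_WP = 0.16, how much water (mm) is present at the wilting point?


Step 1: Water (mm) = theta_WP * depth * 10
Step 2: Water = 0.16 * 39 * 10
Step 3: Water = 62.4 mm

62.4


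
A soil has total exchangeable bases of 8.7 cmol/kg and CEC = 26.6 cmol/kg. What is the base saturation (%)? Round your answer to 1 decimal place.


Step 1: BS = 100 * (sum of bases) / CEC
Step 2: BS = 100 * 8.7 / 26.6
Step 3: BS = 32.7%

32.7


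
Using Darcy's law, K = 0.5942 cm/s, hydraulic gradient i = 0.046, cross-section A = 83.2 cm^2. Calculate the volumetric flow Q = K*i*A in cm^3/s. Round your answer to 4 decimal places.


Step 1: Apply Darcy's law: Q = K * i * A
Step 2: Q = 0.5942 * 0.046 * 83.2
Step 3: Q = 2.2741 cm^3/s

2.2741


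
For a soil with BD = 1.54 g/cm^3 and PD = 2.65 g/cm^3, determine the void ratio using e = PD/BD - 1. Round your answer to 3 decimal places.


Step 1: e = PD / BD - 1
Step 2: e = 2.65 / 1.54 - 1
Step 3: e = 1.72078 - 1
Step 4: e = 0.721

0.721


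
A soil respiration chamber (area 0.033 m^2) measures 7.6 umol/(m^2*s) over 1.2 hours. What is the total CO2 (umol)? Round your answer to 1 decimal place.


Step 1: Convert time to seconds: 1.2 hr * 3600 = 4320.0 s
Step 2: Total = flux * area * time_s
Step 3: Total = 7.6 * 0.033 * 4320.0
Step 4: Total = 1083.5 umol

1083.5


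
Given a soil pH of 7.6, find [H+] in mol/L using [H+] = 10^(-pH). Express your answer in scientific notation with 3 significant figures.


Step 1: [H+] = 10^(-pH)
Step 2: [H+] = 10^(-7.6)
Step 3: [H+] = 2.51e-08 mol/L

2.51e-08


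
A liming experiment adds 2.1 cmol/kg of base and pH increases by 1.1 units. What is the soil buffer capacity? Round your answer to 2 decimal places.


Step 1: BC = change in base / change in pH
Step 2: BC = 2.1 / 1.1
Step 3: BC = 1.91 cmol/(kg*pH unit)

1.91


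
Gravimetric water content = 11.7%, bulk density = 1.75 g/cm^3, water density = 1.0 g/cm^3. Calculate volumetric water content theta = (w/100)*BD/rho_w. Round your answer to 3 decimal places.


Step 1: theta = (w / 100) * BD / rho_w
Step 2: theta = (11.7 / 100) * 1.75 / 1.0
Step 3: theta = 0.117 * 1.75
Step 4: theta = 0.205

0.205


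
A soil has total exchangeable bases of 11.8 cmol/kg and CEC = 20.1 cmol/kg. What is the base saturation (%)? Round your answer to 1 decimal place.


Step 1: BS = 100 * (sum of bases) / CEC
Step 2: BS = 100 * 11.8 / 20.1
Step 3: BS = 58.7%

58.7


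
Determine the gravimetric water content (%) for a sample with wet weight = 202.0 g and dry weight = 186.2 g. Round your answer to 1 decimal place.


Step 1: Water mass = wet - dry = 202.0 - 186.2 = 15.8 g
Step 2: w = 100 * water mass / dry mass
Step 3: w = 100 * 15.8 / 186.2 = 8.5%

8.5


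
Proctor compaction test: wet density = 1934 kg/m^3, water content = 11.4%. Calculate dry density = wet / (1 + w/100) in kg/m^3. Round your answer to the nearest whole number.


Step 1: Dry density = wet density / (1 + w/100)
Step 2: Dry density = 1934 / (1 + 11.4/100)
Step 3: Dry density = 1934 / 1.114
Step 4: Dry density = 1736 kg/m^3

1736


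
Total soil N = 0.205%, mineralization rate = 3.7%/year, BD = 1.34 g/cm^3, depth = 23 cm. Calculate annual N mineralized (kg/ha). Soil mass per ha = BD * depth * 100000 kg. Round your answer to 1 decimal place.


Step 1: Soil mass per ha = BD * depth * 100000 = 1.34 * 23 * 100000 = 3082000 kg
Step 2: Total N pool = soil mass * N%/100 = 3082000 * 0.205/100 = 6318.1 kg/ha
Step 3: N mineralized = N pool * rate%/100 = 6318.1 * 3.7/100 = 233.8 kg/ha/yr

233.8


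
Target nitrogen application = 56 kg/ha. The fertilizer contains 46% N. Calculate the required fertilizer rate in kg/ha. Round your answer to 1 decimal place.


Step 1: Fertilizer rate = target N / (N content / 100)
Step 2: Rate = 56 / (46 / 100)
Step 3: Rate = 56 / 0.46
Step 4: Rate = 121.7 kg/ha

121.7


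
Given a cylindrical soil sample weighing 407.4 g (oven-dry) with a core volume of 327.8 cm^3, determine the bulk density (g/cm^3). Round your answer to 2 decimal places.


Step 1: Identify the formula: BD = dry mass / volume
Step 2: Substitute values: BD = 407.4 / 327.8
Step 3: BD = 1.24 g/cm^3

1.24


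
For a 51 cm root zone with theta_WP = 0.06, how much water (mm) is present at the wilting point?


Step 1: Water (mm) = theta_WP * depth * 10
Step 2: Water = 0.06 * 51 * 10
Step 3: Water = 30.6 mm

30.6


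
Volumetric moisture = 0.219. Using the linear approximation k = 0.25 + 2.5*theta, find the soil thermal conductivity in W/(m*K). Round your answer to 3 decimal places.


Step 1: k = 0.25 + 2.5 * theta
Step 2: k = 0.25 + 2.5 * 0.219
Step 3: k = 0.25 + 0.548
Step 4: k = 0.798 W/(m*K)

0.798


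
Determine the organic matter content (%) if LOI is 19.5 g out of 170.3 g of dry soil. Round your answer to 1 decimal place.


Step 1: OM% = 100 * LOI / sample mass
Step 2: OM = 100 * 19.5 / 170.3
Step 3: OM = 11.5%

11.5


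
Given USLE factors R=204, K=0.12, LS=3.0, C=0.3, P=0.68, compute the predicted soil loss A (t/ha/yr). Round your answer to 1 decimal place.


Step 1: A = R * K * LS * C * P
Step 2: R * K = 204 * 0.12 = 24.48
Step 3: (R*K) * LS = 24.48 * 3.0 = 73.44
Step 4: * C * P = 73.44 * 0.3 * 0.68 = 15.0
Step 5: A = 15.0 t/(ha*yr)

15.0


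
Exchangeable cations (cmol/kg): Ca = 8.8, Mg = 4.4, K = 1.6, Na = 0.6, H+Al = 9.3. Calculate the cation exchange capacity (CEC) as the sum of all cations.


Step 1: CEC = Ca + Mg + K + Na + (H+Al)
Step 2: CEC = 8.8 + 4.4 + 1.6 + 0.6 + 9.3
Step 3: CEC = 24.7 cmol/kg

24.7


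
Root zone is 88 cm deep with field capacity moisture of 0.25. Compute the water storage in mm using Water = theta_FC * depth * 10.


Step 1: Water (mm) = theta_FC * depth (cm) * 10
Step 2: Water = 0.25 * 88 * 10
Step 3: Water = 220.0 mm

220.0


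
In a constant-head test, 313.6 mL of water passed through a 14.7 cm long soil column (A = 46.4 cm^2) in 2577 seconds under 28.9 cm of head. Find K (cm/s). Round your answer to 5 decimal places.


Step 1: K = Q * L / (A * t * h)
Step 2: Numerator = 313.6 * 14.7 = 4609.92
Step 3: Denominator = 46.4 * 2577 * 28.9 = 3455653.92
Step 4: K = 4609.92 / 3455653.92 = 0.00133 cm/s

0.00133


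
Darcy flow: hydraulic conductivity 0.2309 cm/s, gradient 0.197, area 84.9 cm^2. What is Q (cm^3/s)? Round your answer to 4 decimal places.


Step 1: Apply Darcy's law: Q = K * i * A
Step 2: Q = 0.2309 * 0.197 * 84.9
Step 3: Q = 3.8619 cm^3/s

3.8619


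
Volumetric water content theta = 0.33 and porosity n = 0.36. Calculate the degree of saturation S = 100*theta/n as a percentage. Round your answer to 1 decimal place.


Step 1: S = 100 * theta_v / n
Step 2: S = 100 * 0.33 / 0.36
Step 3: S = 91.7%

91.7


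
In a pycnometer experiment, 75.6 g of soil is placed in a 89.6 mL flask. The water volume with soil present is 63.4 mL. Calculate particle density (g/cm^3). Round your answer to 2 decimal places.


Step 1: Volume of solids = flask volume - water volume with soil
Step 2: V_solids = 89.6 - 63.4 = 26.2 mL
Step 3: Particle density = mass / V_solids = 75.6 / 26.2 = 2.89 g/cm^3

2.89


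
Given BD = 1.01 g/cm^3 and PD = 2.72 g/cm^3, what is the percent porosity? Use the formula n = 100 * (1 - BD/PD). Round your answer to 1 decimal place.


Step 1: Formula: n = 100 * (1 - BD / PD)
Step 2: n = 100 * (1 - 1.01 / 2.72)
Step 3: n = 100 * (1 - 0.37132)
Step 4: n = 62.9%

62.9


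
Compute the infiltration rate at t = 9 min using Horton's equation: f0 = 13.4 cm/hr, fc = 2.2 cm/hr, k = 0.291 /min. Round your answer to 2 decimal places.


Step 1: f = fc + (f0 - fc) * exp(-k * t)
Step 2: exp(-0.291 * 9) = 0.072876
Step 3: f = 2.2 + (13.4 - 2.2) * 0.072876
Step 4: f = 2.2 + 11.2 * 0.072876
Step 5: f = 3.02 cm/hr

3.02


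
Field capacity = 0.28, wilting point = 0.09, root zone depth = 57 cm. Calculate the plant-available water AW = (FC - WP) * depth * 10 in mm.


Step 1: Available water = (FC - WP) * depth * 10
Step 2: AW = (0.28 - 0.09) * 57 * 10
Step 3: AW = 0.19 * 57 * 10
Step 4: AW = 108.3 mm

108.3


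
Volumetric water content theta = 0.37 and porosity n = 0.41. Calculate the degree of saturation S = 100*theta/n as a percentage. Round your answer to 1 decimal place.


Step 1: S = 100 * theta_v / n
Step 2: S = 100 * 0.37 / 0.41
Step 3: S = 90.2%

90.2


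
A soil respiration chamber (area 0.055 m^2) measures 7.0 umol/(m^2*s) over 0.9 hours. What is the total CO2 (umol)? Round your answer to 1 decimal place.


Step 1: Convert time to seconds: 0.9 hr * 3600 = 3240.0 s
Step 2: Total = flux * area * time_s
Step 3: Total = 7.0 * 0.055 * 3240.0
Step 4: Total = 1247.4 umol

1247.4


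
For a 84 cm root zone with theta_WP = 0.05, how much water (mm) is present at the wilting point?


Step 1: Water (mm) = theta_WP * depth * 10
Step 2: Water = 0.05 * 84 * 10
Step 3: Water = 42.0 mm

42.0


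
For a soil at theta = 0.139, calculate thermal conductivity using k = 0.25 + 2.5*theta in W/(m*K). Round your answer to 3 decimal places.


Step 1: k = 0.25 + 2.5 * theta
Step 2: k = 0.25 + 2.5 * 0.139
Step 3: k = 0.25 + 0.348
Step 4: k = 0.598 W/(m*K)

0.598


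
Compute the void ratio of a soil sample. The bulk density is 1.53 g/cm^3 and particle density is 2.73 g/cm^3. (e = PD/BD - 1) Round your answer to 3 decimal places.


Step 1: e = PD / BD - 1
Step 2: e = 2.73 / 1.53 - 1
Step 3: e = 1.78431 - 1
Step 4: e = 0.784

0.784


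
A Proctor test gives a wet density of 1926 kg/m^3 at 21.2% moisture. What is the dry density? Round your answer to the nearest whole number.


Step 1: Dry density = wet density / (1 + w/100)
Step 2: Dry density = 1926 / (1 + 21.2/100)
Step 3: Dry density = 1926 / 1.212
Step 4: Dry density = 1589 kg/m^3

1589


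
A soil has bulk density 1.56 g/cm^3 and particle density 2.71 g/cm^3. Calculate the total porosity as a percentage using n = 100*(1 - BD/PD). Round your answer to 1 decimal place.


Step 1: Formula: n = 100 * (1 - BD / PD)
Step 2: n = 100 * (1 - 1.56 / 2.71)
Step 3: n = 100 * (1 - 0.57565)
Step 4: n = 42.4%

42.4


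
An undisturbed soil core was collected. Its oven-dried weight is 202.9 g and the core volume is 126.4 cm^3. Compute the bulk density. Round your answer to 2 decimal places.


Step 1: Identify the formula: BD = dry mass / volume
Step 2: Substitute values: BD = 202.9 / 126.4
Step 3: BD = 1.61 g/cm^3

1.61


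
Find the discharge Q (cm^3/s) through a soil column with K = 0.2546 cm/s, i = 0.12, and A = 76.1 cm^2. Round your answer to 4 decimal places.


Step 1: Apply Darcy's law: Q = K * i * A
Step 2: Q = 0.2546 * 0.12 * 76.1
Step 3: Q = 2.325 cm^3/s

2.325


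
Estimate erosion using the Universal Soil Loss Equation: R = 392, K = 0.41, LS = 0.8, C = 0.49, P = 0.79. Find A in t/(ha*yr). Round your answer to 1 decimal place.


Step 1: A = R * K * LS * C * P
Step 2: R * K = 392 * 0.41 = 160.72
Step 3: (R*K) * LS = 160.72 * 0.8 = 128.576
Step 4: * C * P = 128.576 * 0.49 * 0.79 = 49.8
Step 5: A = 49.8 t/(ha*yr)

49.8


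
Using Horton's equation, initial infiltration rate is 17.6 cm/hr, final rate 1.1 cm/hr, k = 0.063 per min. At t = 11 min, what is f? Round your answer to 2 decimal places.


Step 1: f = fc + (f0 - fc) * exp(-k * t)
Step 2: exp(-0.063 * 11) = 0.500074
Step 3: f = 1.1 + (17.6 - 1.1) * 0.500074
Step 4: f = 1.1 + 16.5 * 0.500074
Step 5: f = 9.35 cm/hr

9.35


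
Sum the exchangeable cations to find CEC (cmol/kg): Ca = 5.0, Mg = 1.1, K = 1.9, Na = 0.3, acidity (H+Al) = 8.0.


Step 1: CEC = Ca + Mg + K + Na + (H+Al)
Step 2: CEC = 5.0 + 1.1 + 1.9 + 0.3 + 8.0
Step 3: CEC = 16.3 cmol/kg

16.3


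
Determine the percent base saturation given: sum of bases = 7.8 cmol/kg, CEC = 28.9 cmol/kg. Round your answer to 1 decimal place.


Step 1: BS = 100 * (sum of bases) / CEC
Step 2: BS = 100 * 7.8 / 28.9
Step 3: BS = 27.0%

27.0


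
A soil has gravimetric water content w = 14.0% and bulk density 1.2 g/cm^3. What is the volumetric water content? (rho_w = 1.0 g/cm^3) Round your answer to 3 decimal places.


Step 1: theta = (w / 100) * BD / rho_w
Step 2: theta = (14.0 / 100) * 1.2 / 1.0
Step 3: theta = 0.14 * 1.2
Step 4: theta = 0.168

0.168


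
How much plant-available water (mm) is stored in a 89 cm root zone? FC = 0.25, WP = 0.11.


Step 1: Available water = (FC - WP) * depth * 10
Step 2: AW = (0.25 - 0.11) * 89 * 10
Step 3: AW = 0.14 * 89 * 10
Step 4: AW = 124.6 mm

124.6


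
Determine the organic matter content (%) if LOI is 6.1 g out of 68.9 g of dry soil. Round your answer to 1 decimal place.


Step 1: OM% = 100 * LOI / sample mass
Step 2: OM = 100 * 6.1 / 68.9
Step 3: OM = 8.9%

8.9


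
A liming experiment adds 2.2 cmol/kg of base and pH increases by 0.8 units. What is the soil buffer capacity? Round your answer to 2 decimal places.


Step 1: BC = change in base / change in pH
Step 2: BC = 2.2 / 0.8
Step 3: BC = 2.75 cmol/(kg*pH unit)

2.75


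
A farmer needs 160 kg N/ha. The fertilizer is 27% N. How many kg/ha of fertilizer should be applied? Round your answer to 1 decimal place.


Step 1: Fertilizer rate = target N / (N content / 100)
Step 2: Rate = 160 / (27 / 100)
Step 3: Rate = 160 / 0.27
Step 4: Rate = 592.6 kg/ha

592.6


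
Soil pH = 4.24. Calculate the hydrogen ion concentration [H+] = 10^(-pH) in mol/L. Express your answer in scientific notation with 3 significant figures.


Step 1: [H+] = 10^(-pH)
Step 2: [H+] = 10^(-4.24)
Step 3: [H+] = 5.75e-05 mol/L

5.75e-05


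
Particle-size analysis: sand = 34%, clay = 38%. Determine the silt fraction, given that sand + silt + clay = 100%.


Step 1: sand + silt + clay = 100%
Step 2: silt = 100 - sand - clay
Step 3: silt = 100 - 34 - 38
Step 4: silt = 28%

28


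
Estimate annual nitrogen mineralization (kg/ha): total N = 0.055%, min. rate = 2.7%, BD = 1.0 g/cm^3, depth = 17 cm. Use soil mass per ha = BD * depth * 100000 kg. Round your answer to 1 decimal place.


Step 1: Soil mass per ha = BD * depth * 100000 = 1.0 * 17 * 100000 = 1700000 kg
Step 2: Total N pool = soil mass * N%/100 = 1700000 * 0.055/100 = 935.0 kg/ha
Step 3: N mineralized = N pool * rate%/100 = 935.0 * 2.7/100 = 25.2 kg/ha/yr

25.2


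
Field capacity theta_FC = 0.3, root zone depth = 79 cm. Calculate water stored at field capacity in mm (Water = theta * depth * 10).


Step 1: Water (mm) = theta_FC * depth (cm) * 10
Step 2: Water = 0.3 * 79 * 10
Step 3: Water = 237.0 mm

237.0


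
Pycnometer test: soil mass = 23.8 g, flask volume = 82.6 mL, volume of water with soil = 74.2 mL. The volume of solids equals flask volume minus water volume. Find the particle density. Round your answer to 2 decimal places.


Step 1: Volume of solids = flask volume - water volume with soil
Step 2: V_solids = 82.6 - 74.2 = 8.4 mL
Step 3: Particle density = mass / V_solids = 23.8 / 8.4 = 2.83 g/cm^3

2.83


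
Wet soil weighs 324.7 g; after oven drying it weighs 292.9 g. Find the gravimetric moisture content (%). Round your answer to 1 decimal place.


Step 1: Water mass = wet - dry = 324.7 - 292.9 = 31.8 g
Step 2: w = 100 * water mass / dry mass
Step 3: w = 100 * 31.8 / 292.9 = 10.9%

10.9


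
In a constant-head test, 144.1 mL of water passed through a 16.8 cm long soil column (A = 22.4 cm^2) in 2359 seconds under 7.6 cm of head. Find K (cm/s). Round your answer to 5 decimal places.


Step 1: K = Q * L / (A * t * h)
Step 2: Numerator = 144.1 * 16.8 = 2420.88
Step 3: Denominator = 22.4 * 2359 * 7.6 = 401596.16
Step 4: K = 2420.88 / 401596.16 = 0.00603 cm/s

0.00603


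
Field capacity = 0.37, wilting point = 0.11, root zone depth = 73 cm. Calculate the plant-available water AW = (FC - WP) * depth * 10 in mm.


Step 1: Available water = (FC - WP) * depth * 10
Step 2: AW = (0.37 - 0.11) * 73 * 10
Step 3: AW = 0.26 * 73 * 10
Step 4: AW = 189.8 mm

189.8


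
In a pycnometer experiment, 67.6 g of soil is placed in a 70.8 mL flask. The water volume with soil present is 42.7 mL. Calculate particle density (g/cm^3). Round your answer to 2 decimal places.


Step 1: Volume of solids = flask volume - water volume with soil
Step 2: V_solids = 70.8 - 42.7 = 28.1 mL
Step 3: Particle density = mass / V_solids = 67.6 / 28.1 = 2.41 g/cm^3

2.41


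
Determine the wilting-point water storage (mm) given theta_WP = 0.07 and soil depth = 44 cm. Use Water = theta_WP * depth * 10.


Step 1: Water (mm) = theta_WP * depth * 10
Step 2: Water = 0.07 * 44 * 10
Step 3: Water = 30.8 mm

30.8


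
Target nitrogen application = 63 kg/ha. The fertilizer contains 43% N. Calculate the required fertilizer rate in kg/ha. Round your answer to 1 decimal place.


Step 1: Fertilizer rate = target N / (N content / 100)
Step 2: Rate = 63 / (43 / 100)
Step 3: Rate = 63 / 0.43
Step 4: Rate = 146.5 kg/ha

146.5


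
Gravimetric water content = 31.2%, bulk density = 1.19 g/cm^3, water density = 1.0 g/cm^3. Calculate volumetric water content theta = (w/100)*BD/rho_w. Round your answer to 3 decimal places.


Step 1: theta = (w / 100) * BD / rho_w
Step 2: theta = (31.2 / 100) * 1.19 / 1.0
Step 3: theta = 0.312 * 1.19
Step 4: theta = 0.371

0.371


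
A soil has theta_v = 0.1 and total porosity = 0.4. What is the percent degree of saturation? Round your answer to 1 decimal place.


Step 1: S = 100 * theta_v / n
Step 2: S = 100 * 0.1 / 0.4
Step 3: S = 25.0%

25.0


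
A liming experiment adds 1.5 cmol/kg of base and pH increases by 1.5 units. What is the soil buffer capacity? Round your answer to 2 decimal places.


Step 1: BC = change in base / change in pH
Step 2: BC = 1.5 / 1.5
Step 3: BC = 1.0 cmol/(kg*pH unit)

1.0


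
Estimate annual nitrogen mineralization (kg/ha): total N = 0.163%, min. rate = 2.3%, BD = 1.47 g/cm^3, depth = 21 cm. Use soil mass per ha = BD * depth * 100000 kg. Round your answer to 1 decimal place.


Step 1: Soil mass per ha = BD * depth * 100000 = 1.47 * 21 * 100000 = 3087000 kg
Step 2: Total N pool = soil mass * N%/100 = 3087000 * 0.163/100 = 5031.81 kg/ha
Step 3: N mineralized = N pool * rate%/100 = 5031.81 * 2.3/100 = 115.7 kg/ha/yr

115.7


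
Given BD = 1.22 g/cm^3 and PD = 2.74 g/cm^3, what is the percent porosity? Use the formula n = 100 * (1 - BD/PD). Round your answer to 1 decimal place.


Step 1: Formula: n = 100 * (1 - BD / PD)
Step 2: n = 100 * (1 - 1.22 / 2.74)
Step 3: n = 100 * (1 - 0.44526)
Step 4: n = 55.5%

55.5


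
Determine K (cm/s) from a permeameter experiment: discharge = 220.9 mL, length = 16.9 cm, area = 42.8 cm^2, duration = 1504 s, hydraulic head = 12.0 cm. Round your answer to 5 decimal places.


Step 1: K = Q * L / (A * t * h)
Step 2: Numerator = 220.9 * 16.9 = 3733.21
Step 3: Denominator = 42.8 * 1504 * 12.0 = 772454.4
Step 4: K = 3733.21 / 772454.4 = 0.00483 cm/s

0.00483


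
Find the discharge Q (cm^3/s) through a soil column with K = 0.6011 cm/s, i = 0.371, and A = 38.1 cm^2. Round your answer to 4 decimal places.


Step 1: Apply Darcy's law: Q = K * i * A
Step 2: Q = 0.6011 * 0.371 * 38.1
Step 3: Q = 8.4966 cm^3/s

8.4966


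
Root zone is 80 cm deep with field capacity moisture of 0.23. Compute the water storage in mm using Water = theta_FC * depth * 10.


Step 1: Water (mm) = theta_FC * depth (cm) * 10
Step 2: Water = 0.23 * 80 * 10
Step 3: Water = 184.0 mm

184.0


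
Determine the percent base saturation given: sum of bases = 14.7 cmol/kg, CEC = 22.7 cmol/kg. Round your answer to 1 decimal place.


Step 1: BS = 100 * (sum of bases) / CEC
Step 2: BS = 100 * 14.7 / 22.7
Step 3: BS = 64.8%

64.8


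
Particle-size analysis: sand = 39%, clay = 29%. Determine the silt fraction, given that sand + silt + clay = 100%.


Step 1: sand + silt + clay = 100%
Step 2: silt = 100 - sand - clay
Step 3: silt = 100 - 39 - 29
Step 4: silt = 32%

32


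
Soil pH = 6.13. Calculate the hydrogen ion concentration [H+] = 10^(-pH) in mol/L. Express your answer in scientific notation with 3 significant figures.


Step 1: [H+] = 10^(-pH)
Step 2: [H+] = 10^(-6.13)
Step 3: [H+] = 7.41e-07 mol/L

7.41e-07


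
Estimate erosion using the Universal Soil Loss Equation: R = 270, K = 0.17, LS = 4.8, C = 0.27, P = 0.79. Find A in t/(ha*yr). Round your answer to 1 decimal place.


Step 1: A = R * K * LS * C * P
Step 2: R * K = 270 * 0.17 = 45.9
Step 3: (R*K) * LS = 45.9 * 4.8 = 220.32
Step 4: * C * P = 220.32 * 0.27 * 0.79 = 47.0
Step 5: A = 47.0 t/(ha*yr)

47.0


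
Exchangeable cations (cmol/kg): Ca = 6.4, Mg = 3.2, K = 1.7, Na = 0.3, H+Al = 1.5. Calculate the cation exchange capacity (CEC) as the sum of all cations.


Step 1: CEC = Ca + Mg + K + Na + (H+Al)
Step 2: CEC = 6.4 + 3.2 + 1.7 + 0.3 + 1.5
Step 3: CEC = 13.1 cmol/kg

13.1


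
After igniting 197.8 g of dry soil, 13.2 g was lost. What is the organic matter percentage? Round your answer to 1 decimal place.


Step 1: OM% = 100 * LOI / sample mass
Step 2: OM = 100 * 13.2 / 197.8
Step 3: OM = 6.7%

6.7


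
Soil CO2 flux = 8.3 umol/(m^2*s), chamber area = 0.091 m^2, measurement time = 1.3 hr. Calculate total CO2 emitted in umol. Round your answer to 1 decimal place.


Step 1: Convert time to seconds: 1.3 hr * 3600 = 4680.0 s
Step 2: Total = flux * area * time_s
Step 3: Total = 8.3 * 0.091 * 4680.0
Step 4: Total = 3534.8 umol

3534.8


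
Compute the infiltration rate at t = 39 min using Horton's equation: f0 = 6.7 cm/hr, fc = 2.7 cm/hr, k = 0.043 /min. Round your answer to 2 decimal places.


Step 1: f = fc + (f0 - fc) * exp(-k * t)
Step 2: exp(-0.043 * 39) = 0.186934
Step 3: f = 2.7 + (6.7 - 2.7) * 0.186934
Step 4: f = 2.7 + 4.0 * 0.186934
Step 5: f = 3.45 cm/hr

3.45


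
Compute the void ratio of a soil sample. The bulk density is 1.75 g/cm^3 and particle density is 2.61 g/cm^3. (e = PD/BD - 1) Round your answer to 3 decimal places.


Step 1: e = PD / BD - 1
Step 2: e = 2.61 / 1.75 - 1
Step 3: e = 1.49143 - 1
Step 4: e = 0.491

0.491


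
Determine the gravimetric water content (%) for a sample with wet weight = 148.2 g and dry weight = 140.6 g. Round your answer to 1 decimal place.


Step 1: Water mass = wet - dry = 148.2 - 140.6 = 7.6 g
Step 2: w = 100 * water mass / dry mass
Step 3: w = 100 * 7.6 / 140.6 = 5.4%

5.4


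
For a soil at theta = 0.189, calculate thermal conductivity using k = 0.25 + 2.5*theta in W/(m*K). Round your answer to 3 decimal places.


Step 1: k = 0.25 + 2.5 * theta
Step 2: k = 0.25 + 2.5 * 0.189
Step 3: k = 0.25 + 0.473
Step 4: k = 0.723 W/(m*K)

0.723


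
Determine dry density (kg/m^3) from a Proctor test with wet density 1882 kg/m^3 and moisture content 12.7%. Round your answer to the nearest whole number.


Step 1: Dry density = wet density / (1 + w/100)
Step 2: Dry density = 1882 / (1 + 12.7/100)
Step 3: Dry density = 1882 / 1.127
Step 4: Dry density = 1670 kg/m^3

1670


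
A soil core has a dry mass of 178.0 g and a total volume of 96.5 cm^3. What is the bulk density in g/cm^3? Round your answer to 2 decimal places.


Step 1: Identify the formula: BD = dry mass / volume
Step 2: Substitute values: BD = 178.0 / 96.5
Step 3: BD = 1.84 g/cm^3

1.84


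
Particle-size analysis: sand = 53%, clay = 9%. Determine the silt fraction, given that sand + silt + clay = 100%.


Step 1: sand + silt + clay = 100%
Step 2: silt = 100 - sand - clay
Step 3: silt = 100 - 53 - 9
Step 4: silt = 38%

38


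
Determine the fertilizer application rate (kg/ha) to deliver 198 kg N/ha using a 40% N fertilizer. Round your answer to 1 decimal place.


Step 1: Fertilizer rate = target N / (N content / 100)
Step 2: Rate = 198 / (40 / 100)
Step 3: Rate = 198 / 0.4
Step 4: Rate = 495.0 kg/ha

495.0


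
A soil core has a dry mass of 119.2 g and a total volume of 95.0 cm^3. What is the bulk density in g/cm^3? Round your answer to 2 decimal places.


Step 1: Identify the formula: BD = dry mass / volume
Step 2: Substitute values: BD = 119.2 / 95.0
Step 3: BD = 1.25 g/cm^3

1.25


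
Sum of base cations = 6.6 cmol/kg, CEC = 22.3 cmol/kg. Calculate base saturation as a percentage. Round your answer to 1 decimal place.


Step 1: BS = 100 * (sum of bases) / CEC
Step 2: BS = 100 * 6.6 / 22.3
Step 3: BS = 29.6%

29.6


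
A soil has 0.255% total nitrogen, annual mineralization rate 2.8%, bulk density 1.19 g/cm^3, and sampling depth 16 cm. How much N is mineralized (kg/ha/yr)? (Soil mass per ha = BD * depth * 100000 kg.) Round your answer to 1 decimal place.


Step 1: Soil mass per ha = BD * depth * 100000 = 1.19 * 16 * 100000 = 1904000 kg
Step 2: Total N pool = soil mass * N%/100 = 1904000 * 0.255/100 = 4855.2 kg/ha
Step 3: N mineralized = N pool * rate%/100 = 4855.2 * 2.8/100 = 135.9 kg/ha/yr

135.9


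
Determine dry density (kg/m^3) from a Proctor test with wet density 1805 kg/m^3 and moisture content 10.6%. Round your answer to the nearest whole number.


Step 1: Dry density = wet density / (1 + w/100)
Step 2: Dry density = 1805 / (1 + 10.6/100)
Step 3: Dry density = 1805 / 1.106
Step 4: Dry density = 1632 kg/m^3

1632


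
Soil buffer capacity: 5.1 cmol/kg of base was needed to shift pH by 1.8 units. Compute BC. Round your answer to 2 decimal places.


Step 1: BC = change in base / change in pH
Step 2: BC = 5.1 / 1.8
Step 3: BC = 2.83 cmol/(kg*pH unit)

2.83


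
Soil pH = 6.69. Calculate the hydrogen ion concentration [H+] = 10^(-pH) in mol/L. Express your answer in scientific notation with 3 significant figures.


Step 1: [H+] = 10^(-pH)
Step 2: [H+] = 10^(-6.69)
Step 3: [H+] = 2.04e-07 mol/L

2.04e-07


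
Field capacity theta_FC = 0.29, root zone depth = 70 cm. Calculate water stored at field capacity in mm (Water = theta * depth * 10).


Step 1: Water (mm) = theta_FC * depth (cm) * 10
Step 2: Water = 0.29 * 70 * 10
Step 3: Water = 203.0 mm

203.0


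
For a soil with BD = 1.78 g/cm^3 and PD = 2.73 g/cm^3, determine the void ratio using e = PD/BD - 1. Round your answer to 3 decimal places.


Step 1: e = PD / BD - 1
Step 2: e = 2.73 / 1.78 - 1
Step 3: e = 1.53371 - 1
Step 4: e = 0.534

0.534


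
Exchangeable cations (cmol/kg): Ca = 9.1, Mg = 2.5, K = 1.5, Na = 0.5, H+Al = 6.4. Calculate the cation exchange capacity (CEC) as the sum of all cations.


Step 1: CEC = Ca + Mg + K + Na + (H+Al)
Step 2: CEC = 9.1 + 2.5 + 1.5 + 0.5 + 6.4
Step 3: CEC = 20.0 cmol/kg

20.0


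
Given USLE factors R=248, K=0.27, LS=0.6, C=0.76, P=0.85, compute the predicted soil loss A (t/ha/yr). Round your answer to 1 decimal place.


Step 1: A = R * K * LS * C * P
Step 2: R * K = 248 * 0.27 = 66.96
Step 3: (R*K) * LS = 66.96 * 0.6 = 40.176
Step 4: * C * P = 40.176 * 0.76 * 0.85 = 26.0
Step 5: A = 26.0 t/(ha*yr)

26.0


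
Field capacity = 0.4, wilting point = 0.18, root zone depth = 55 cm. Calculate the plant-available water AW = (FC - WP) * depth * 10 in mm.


Step 1: Available water = (FC - WP) * depth * 10
Step 2: AW = (0.4 - 0.18) * 55 * 10
Step 3: AW = 0.22 * 55 * 10
Step 4: AW = 121.0 mm

121.0


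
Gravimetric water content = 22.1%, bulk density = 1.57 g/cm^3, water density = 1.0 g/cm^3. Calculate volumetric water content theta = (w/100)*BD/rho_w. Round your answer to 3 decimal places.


Step 1: theta = (w / 100) * BD / rho_w
Step 2: theta = (22.1 / 100) * 1.57 / 1.0
Step 3: theta = 0.221 * 1.57
Step 4: theta = 0.347

0.347


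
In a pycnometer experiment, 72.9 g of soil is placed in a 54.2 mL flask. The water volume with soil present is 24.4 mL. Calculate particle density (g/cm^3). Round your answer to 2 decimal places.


Step 1: Volume of solids = flask volume - water volume with soil
Step 2: V_solids = 54.2 - 24.4 = 29.8 mL
Step 3: Particle density = mass / V_solids = 72.9 / 29.8 = 2.45 g/cm^3

2.45


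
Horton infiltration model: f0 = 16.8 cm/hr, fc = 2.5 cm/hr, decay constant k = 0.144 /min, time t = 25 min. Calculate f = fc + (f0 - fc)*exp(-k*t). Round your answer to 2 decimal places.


Step 1: f = fc + (f0 - fc) * exp(-k * t)
Step 2: exp(-0.144 * 25) = 0.027324
Step 3: f = 2.5 + (16.8 - 2.5) * 0.027324
Step 4: f = 2.5 + 14.3 * 0.027324
Step 5: f = 2.89 cm/hr

2.89


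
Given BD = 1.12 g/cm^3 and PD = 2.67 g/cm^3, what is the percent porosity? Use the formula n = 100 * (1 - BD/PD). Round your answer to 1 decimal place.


Step 1: Formula: n = 100 * (1 - BD / PD)
Step 2: n = 100 * (1 - 1.12 / 2.67)
Step 3: n = 100 * (1 - 0.41948)
Step 4: n = 58.1%

58.1


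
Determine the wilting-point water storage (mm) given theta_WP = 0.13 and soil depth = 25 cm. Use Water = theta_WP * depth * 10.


Step 1: Water (mm) = theta_WP * depth * 10
Step 2: Water = 0.13 * 25 * 10
Step 3: Water = 32.5 mm

32.5


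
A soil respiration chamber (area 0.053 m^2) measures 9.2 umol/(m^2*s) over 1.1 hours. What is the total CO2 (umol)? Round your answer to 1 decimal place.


Step 1: Convert time to seconds: 1.1 hr * 3600 = 3960.0 s
Step 2: Total = flux * area * time_s
Step 3: Total = 9.2 * 0.053 * 3960.0
Step 4: Total = 1930.9 umol

1930.9
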